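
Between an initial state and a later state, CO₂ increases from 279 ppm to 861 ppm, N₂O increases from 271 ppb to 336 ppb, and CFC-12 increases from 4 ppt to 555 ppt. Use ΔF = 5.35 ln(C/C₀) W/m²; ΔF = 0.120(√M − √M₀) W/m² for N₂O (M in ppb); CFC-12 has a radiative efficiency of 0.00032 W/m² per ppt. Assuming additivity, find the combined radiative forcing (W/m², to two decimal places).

ΔF = 6.43 W/m²

CO₂: 5.35 × ln(861/279) = 5.35 × ln(3.08602) = 5.35 × 1.12688 = 6.0288 W/m².
N₂O: 0.120 × (√336 − √271) = 0.120 × (18.3303 − 16.4621) = 0.120 × 1.8682 = 0.2242 W/m².
CFC-12: ΔF = 0.00032 × (555 − 4) = 0.00032 × 551 = 0.1763 W/m².
Total ΔF = 6.0288 + 0.2242 + 0.1763 = 6.4293 W/m².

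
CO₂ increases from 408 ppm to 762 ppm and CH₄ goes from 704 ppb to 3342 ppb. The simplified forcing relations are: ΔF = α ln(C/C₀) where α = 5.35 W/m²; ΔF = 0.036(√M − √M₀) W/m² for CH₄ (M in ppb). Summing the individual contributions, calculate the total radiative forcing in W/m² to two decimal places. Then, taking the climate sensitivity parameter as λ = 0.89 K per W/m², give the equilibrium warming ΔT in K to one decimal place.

ΔF = 4.47 W/m²; ΔT = 4.0 K

CO₂: 5.35 × ln(762/408) = 5.35 × ln(1.86765) = 5.35 × 0.62468 = 3.3420 W/m².
CH₄: 0.036 × (√3342 − √704) = 0.036 × (57.8100 − 26.5330) = 0.036 × 31.2770 = 1.1260 W/m².
Total ΔF = 3.3420 + 1.1260 = 4.4680 W/m².
ΔT = λ ΔF = 0.89 × 4.47 = 3.9783 K.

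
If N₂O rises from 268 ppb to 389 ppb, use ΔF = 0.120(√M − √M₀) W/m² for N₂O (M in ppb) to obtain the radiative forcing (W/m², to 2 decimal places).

ΔF = 0.40 W/m²

N₂O: 0.120 × (√389 − √268) = 0.120 × (19.7231 − 16.3707) = 0.120 × 3.3524 = 0.4023 W/m².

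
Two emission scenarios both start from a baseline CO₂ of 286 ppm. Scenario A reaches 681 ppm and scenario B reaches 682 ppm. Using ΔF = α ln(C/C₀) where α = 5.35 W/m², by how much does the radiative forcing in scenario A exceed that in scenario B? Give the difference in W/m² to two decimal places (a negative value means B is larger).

ΔF_A = 5.35 ln(681/286) = 5.35 × 0.86757 = 4.6415 W/m².
ΔF_B = 5.35 ln(682/286) = 5.35 × 0.86904 = 4.6494 W/m².
Difference: 4.6415 − 4.6494 = -0.0079 W/m².
(Equivalently, ΔF_A − ΔF_B = 5.35 ln(681/682) = 5.35 × -0.00147 = -0.0079 W/m².)

ΔF_A − ΔF_B = -0.01 W/m²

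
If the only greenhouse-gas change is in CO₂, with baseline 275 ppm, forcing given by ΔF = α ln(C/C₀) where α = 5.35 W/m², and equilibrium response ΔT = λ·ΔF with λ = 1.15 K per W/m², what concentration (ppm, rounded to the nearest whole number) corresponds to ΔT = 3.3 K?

Required forcing: ΔF = ΔT/λ = 3.3/1.15 = 2.8696 W/m².
Then ln(C/275) = ΔF/5.35 = 2.8696/5.35 = 0.53637.
So C = 275 × e^0.53637 = 275 × 1.70979 = 470.19 ppm.

C ≈ 470 ppm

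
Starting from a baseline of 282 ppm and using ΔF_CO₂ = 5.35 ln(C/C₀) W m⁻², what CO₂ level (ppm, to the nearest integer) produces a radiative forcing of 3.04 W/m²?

C ≈ 498 ppm

Set 5.35 ln(C/282) = 3.04, so ln(C/282) = 3.04/5.35 = 0.56822.
Then C/282 = e^0.56822 = 1.76512, giving C = 282 × 1.76512 = 497.76 ppm.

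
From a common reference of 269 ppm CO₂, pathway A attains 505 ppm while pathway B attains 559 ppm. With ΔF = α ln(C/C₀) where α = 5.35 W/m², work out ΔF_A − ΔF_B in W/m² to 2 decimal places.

ΔF_A − ΔF_B = -0.54 W/m²

ΔF_A = 5.35 ln(505/269) = 5.35 × 0.62985 = 3.3697 W/m².
ΔF_B = 5.35 ln(559/269) = 5.35 × 0.73144 = 3.9132 W/m².
Difference: 3.3697 − 3.9132 = -0.5435 W/m².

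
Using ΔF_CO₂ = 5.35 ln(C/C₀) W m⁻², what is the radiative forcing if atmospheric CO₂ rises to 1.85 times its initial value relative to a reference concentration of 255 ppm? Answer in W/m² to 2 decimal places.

ΔF = 3.29 W/m²

Because the forcing depends only on the ratio C/C₀, the initial concentration does not enter.
ΔF = 5.35 × ln(1.85) = 5.35 × 0.61519 = 3.2913 W/m².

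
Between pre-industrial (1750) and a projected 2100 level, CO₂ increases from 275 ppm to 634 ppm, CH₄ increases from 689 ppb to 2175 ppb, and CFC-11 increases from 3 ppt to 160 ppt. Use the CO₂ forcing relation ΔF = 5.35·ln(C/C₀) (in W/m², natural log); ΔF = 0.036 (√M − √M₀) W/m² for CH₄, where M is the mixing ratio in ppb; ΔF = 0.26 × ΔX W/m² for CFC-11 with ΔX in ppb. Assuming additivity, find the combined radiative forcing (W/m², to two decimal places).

CO₂: 5.35 × ln(634/275) = 5.35 × ln(2.30545) = 5.35 × 0.83528 = 4.4687 W/m².
CH₄: 0.036 × (√2175 − √689) = 0.036 × (46.6369 − 26.2488) = 0.036 × 20.3881 = 0.7340 W/m².
CFC-11: Δ = 160 − 3 = 157 ppt = 0.157 ppb; ΔF = 0.26 × 0.157 = 0.0408 W/m².
Total ΔF = 4.4687 + 0.7340 + 0.0408 = 5.2435 W/m².

ΔF = 5.24 W/m²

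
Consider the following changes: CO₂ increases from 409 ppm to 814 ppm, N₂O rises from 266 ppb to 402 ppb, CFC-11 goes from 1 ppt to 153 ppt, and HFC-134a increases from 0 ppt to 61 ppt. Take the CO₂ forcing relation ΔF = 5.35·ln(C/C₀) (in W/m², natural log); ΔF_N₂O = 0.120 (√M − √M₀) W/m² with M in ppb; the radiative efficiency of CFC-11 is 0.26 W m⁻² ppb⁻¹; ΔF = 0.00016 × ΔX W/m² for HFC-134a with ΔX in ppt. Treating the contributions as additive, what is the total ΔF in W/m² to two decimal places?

ΔF = 4.18 W/m²

CO₂: 5.35 × ln(814/409) = 5.35 × ln(1.99022) = 5.35 × 0.68825 = 3.6821 W/m².
N₂O: 0.120 × (√402 − √266) = 0.120 × (20.0499 − 16.3095) = 0.120 × 3.7404 = 0.4488 W/m².
CFC-11: Δ = 153 − 1 = 152 ppt = 0.152 ppb; ΔF = 0.26 × 0.152 = 0.0395 W/m².
HFC-134a: ΔF = 0.00016 × (61 − 0) = 0.00016 × 61 = 0.0098 W/m².
Total ΔF = 3.6821 + 0.4488 + 0.0395 + 0.0098 = 4.1802 W/m².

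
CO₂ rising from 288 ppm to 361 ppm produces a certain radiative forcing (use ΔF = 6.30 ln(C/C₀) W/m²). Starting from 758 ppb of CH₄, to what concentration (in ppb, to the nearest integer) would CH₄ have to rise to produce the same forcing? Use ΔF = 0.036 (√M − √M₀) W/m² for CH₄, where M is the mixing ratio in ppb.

M ≈ 4498 ppb

CO₂ forcing: 6.30 × ln(361/288) = 6.30 × 0.225917 = 1.42328 W/m².
Set 0.036(√M − √758) = 1.42328: √M = 1.42328/0.036 + √758 = 39.5356 + 27.5318 = 67.0674.
M = (67.0674)² = 4498.04 ppb.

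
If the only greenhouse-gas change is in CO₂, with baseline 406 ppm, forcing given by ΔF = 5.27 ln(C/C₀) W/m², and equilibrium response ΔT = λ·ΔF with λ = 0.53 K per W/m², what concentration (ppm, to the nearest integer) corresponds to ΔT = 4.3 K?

C ≈ 1893 ppm

Required forcing: ΔF = ΔT/λ = 4.3/0.53 = 8.1132 W/m².
Then ln(C/406) = ΔF/5.27 = 8.1132/5.27 = 1.53951.
So C = 406 × e^1.53951 = 406 × 4.66231 = 1892.90 ppm.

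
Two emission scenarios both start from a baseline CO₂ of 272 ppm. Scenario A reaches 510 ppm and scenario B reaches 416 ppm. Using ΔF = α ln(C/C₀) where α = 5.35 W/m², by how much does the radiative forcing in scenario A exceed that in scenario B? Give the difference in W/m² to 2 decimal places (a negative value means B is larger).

ΔF_A − ΔF_B = 1.09 W/m²

ΔF_A = 5.35 ln(510/272) = 5.35 × 0.62861 = 3.3631 W/m².
ΔF_B = 5.35 ln(416/272) = 5.35 × 0.42488 = 2.2731 W/m².
Difference: 3.3631 − 2.2731 = 1.0900 W/m².
(Equivalently, ΔF_A − ΔF_B = 5.35 ln(510/416) = 5.35 × 0.20373 = 1.0900 W/m².)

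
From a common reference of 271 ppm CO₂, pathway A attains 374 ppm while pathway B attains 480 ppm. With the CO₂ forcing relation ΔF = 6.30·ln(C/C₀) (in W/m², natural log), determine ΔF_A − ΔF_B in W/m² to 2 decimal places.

ΔF_A − ΔF_B = -1.57 W/m²

ΔF_A = 6.30 ln(374/271) = 6.30 × 0.32214 = 2.0295 W/m².
ΔF_B = 6.30 ln(480/271) = 6.30 × 0.57167 = 3.6015 W/m².
Difference: 2.0295 − 3.6015 = -1.5720 W/m².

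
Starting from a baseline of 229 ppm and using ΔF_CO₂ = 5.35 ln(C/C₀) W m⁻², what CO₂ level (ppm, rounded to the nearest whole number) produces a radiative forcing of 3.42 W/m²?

C ≈ 434 ppm

Set 5.35 ln(C/229) = 3.42, so ln(C/229) = 3.42/5.35 = 0.63925.
Then C/229 = e^0.63925 = 1.89506, giving C = 229 × 1.89506 = 433.97 ppm.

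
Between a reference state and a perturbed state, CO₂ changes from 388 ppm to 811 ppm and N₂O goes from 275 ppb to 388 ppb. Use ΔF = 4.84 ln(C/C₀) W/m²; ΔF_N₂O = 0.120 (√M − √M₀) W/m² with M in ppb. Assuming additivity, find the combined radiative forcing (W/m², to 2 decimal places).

CO₂: 4.84 × ln(811/388) = 4.84 × ln(2.09021) = 4.84 × 0.73726 = 3.5683 W/m².
N₂O: 0.120 × (√388 − √275) = 0.120 × (19.6977 − 16.5831) = 0.120 × 3.1146 = 0.3738 W/m².
Total ΔF = 3.5683 + 0.3738 = 3.9421 W/m².

ΔF = 3.94 W/m²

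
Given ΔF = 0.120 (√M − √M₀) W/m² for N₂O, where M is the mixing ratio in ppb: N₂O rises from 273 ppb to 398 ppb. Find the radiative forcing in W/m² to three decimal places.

N₂O: 0.120 × (√398 − √273) = 0.120 × (19.9499 − 16.5227) = 0.120 × 3.4272 = 0.4113 W/m².

ΔF = 0.411 W/m²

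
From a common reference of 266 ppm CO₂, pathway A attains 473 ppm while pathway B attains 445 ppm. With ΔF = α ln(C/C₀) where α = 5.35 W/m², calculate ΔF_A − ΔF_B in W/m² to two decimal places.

ΔF_A − ΔF_B = 0.33 W/m²

ΔF_A = 5.35 ln(473/266) = 5.35 × 0.57560 = 3.0795 W/m².
ΔF_B = 5.35 ln(445/266) = 5.35 × 0.51458 = 2.7530 W/m².
Difference: 3.0795 − 2.7530 = 0.3265 W/m².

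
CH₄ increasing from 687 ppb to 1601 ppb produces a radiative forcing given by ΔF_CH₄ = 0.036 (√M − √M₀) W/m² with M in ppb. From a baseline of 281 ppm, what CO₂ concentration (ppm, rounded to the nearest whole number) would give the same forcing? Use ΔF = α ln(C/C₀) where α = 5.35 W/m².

CH₄ forcing: 0.036 × (√1601 − √687) = 0.036 × (40.0125 − 26.2107) = 0.036 × 13.8018 = 0.49686 W/m².
Set 5.35 ln(C/281) = 0.49686: ln(C/281) = 0.49686/5.35 = 0.09287, so C = 281 × e^0.09287 = 281 × 1.09732 = 308.35 ppm.

C ≈ 308 ppm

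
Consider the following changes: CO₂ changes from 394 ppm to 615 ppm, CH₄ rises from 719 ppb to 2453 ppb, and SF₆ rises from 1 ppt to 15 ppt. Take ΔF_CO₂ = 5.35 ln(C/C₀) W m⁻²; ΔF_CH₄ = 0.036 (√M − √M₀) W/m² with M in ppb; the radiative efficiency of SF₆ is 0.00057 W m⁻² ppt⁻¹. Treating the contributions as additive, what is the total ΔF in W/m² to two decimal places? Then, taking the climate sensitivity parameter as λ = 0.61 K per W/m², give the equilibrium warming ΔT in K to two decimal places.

ΔF = 3.21 W/m²; ΔT = 1.96 K

CO₂: 5.35 × ln(615/394) = 5.35 × ln(1.56091) = 5.35 × 0.44527 = 2.3822 W/m².
CH₄: 0.036 × (√2453 − √719) = 0.036 × (49.5278 − 26.8142) = 0.036 × 22.7136 = 0.8177 W/m².
SF₆: ΔF = 0.00057 × (15 − 1) = 0.00057 × 14 = 0.0080 W/m².
Total ΔF = 2.3822 + 0.8177 + 0.0080 = 3.2079 W/m².
ΔT = λ ΔF = 0.61 × 3.21 = 1.9581 K.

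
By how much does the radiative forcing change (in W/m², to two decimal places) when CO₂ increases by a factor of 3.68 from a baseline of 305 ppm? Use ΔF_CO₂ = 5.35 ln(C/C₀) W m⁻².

ΔF = 6.97 W/m²

ΔF = 5.35 × ln(3.68) = 5.35 × 1.30291 = 6.9706 W/m².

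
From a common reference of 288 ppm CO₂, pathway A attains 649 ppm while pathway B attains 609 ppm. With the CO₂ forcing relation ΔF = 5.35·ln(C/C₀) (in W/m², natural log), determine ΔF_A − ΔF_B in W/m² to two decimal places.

ΔF_A = 5.35 ln(649/288) = 5.35 × 0.81247 = 4.3467 W/m².
ΔF_B = 5.35 ln(609/288) = 5.35 × 0.74886 = 4.0064 W/m².
Difference: 4.3467 − 4.0064 = 0.3403 W/m².

ΔF_A − ΔF_B = 0.34 W/m²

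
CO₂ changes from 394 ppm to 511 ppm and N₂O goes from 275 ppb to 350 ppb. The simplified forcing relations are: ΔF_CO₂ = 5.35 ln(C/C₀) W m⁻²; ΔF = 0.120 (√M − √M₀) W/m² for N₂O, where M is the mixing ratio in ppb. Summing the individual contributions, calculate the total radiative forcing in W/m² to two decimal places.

CO₂: 5.35 × ln(511/394) = 5.35 × ln(1.29695) = 5.35 × 0.26002 = 1.3911 W/m².
N₂O: 0.120 × (√350 − √275) = 0.120 × (18.7083 − 16.5831) = 0.120 × 2.1252 = 0.2550 W/m².
Total ΔF = 1.3911 + 0.2550 = 1.6461 W/m².

ΔF = 1.65 W/m²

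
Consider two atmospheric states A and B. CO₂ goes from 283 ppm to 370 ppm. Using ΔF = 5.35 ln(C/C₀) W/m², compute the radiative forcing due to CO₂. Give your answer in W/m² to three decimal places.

ΔF = 1.434 W/m²

CO₂: 5.35 × ln(370/283) = 5.35 × ln(1.30742) = 5.35 × 0.26806 = 1.4341 W/m².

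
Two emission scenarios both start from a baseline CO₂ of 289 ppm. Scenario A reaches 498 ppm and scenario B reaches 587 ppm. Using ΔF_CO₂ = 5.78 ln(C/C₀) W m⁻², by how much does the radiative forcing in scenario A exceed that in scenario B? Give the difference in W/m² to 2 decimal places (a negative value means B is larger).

ΔF_A = 5.78 ln(498/289) = 5.78 × 0.54417 = 3.1453 W/m².
ΔF_B = 5.78 ln(587/289) = 5.78 × 0.70860 = 4.0957 W/m².
Difference: 3.1453 − 4.0957 = -0.9504 W/m².

ΔF_A − ΔF_B = -0.95 W/m²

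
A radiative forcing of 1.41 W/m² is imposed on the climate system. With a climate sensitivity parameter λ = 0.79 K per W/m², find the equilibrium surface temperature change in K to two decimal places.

ΔT = λ ΔF = 0.79 × 1.41 = 1.1139 K.

ΔT = 1.11 K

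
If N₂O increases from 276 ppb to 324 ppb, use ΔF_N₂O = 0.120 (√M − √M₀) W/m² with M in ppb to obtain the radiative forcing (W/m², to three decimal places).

N₂O: 0.120 × (√324 − √276) = 0.120 × (18.0000 − 16.6132) = 0.120 × 1.3868 = 0.1664 W/m².

ΔF = 0.166 W/m²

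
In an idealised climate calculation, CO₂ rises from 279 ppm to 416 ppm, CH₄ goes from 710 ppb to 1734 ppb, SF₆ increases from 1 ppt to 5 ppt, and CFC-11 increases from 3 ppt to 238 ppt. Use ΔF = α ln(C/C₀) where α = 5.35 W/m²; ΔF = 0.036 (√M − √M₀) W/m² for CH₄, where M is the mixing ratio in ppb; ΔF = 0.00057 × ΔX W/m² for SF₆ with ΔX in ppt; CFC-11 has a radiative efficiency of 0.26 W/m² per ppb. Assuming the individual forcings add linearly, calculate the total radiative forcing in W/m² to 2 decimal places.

CO₂: 5.35 × ln(416/279) = 5.35 × ln(1.49104) = 5.35 × 0.39947 = 2.1372 W/m².
CH₄: 0.036 × (√1734 − √710) = 0.036 × (41.6413 − 26.6458) = 0.036 × 14.9955 = 0.5398 W/m².
SF₆: ΔF = 0.00057 × (5 − 1) = 0.00057 × 4 = 0.0023 W/m².
CFC-11: Δ = 238 − 3 = 235 ppt = 0.235 ppb; ΔF = 0.26 × 0.235 = 0.0611 W/m².
Total ΔF = 2.1372 + 0.5398 + 0.0023 + 0.0611 = 2.7404 W/m².

ΔF = 2.74 W/m²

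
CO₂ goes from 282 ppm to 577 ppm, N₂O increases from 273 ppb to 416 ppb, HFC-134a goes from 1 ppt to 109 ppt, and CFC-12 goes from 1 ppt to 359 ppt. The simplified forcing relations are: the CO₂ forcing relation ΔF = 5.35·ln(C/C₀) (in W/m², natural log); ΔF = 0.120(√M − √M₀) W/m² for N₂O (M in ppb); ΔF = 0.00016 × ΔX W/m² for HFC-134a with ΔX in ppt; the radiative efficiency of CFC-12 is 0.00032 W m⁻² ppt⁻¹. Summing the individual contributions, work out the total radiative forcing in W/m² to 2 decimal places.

ΔF = 4.43 W/m²

CO₂: 5.35 × ln(577/282) = 5.35 × ln(2.04610) = 5.35 × 0.71594 = 3.8303 W/m².
N₂O: 0.120 × (√416 − √273) = 0.120 × (20.3961 − 16.5227) = 0.120 × 3.8734 = 0.4648 W/m².
HFC-134a: ΔF = 0.00016 × (109 − 1) = 0.00016 × 108 = 0.0173 W/m².
CFC-12: ΔF = 0.00032 × (359 − 1) = 0.00032 × 358 = 0.1146 W/m².
Total ΔF = 3.8303 + 0.4648 + 0.0173 + 0.1146 = 4.4270 W/m².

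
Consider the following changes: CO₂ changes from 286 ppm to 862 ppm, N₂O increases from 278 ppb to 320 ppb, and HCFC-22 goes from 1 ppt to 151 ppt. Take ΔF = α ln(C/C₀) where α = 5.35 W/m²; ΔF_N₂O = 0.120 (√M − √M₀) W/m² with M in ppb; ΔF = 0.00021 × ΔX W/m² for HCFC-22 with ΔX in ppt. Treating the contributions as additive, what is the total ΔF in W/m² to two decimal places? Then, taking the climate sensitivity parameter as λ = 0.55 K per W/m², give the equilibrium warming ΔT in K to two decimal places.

ΔF = 6.08 W/m²; ΔT = 3.34 K

CO₂: 5.35 × ln(862/286) = 5.35 × ln(3.01399) = 5.35 × 1.10326 = 5.9024 W/m².
N₂O: 0.120 × (√320 − √278) = 0.120 × (17.8885 − 16.6733) = 0.120 × 1.2152 = 0.1458 W/m².
HCFC-22: ΔF = 0.00021 × (151 − 1) = 0.00021 × 150 = 0.0315 W/m².
Total ΔF = 5.9024 + 0.1458 + 0.0315 = 6.0797 W/m².
ΔT = λ ΔF = 0.55 × 6.08 = 3.3440 K.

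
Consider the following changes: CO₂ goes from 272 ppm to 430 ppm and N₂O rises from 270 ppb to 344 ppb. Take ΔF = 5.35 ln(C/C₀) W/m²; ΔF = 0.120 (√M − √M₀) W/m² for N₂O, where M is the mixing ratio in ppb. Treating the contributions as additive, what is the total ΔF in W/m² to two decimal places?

CO₂: 5.35 × ln(430/272) = 5.35 × ln(1.58088) = 5.35 × 0.45798 = 2.4502 W/m².
N₂O: 0.120 × (√344 − √270) = 0.120 × (18.5472 − 16.4317) = 0.120 × 2.1155 = 0.2539 W/m².
Total ΔF = 2.4502 + 0.2539 = 2.7041 W/m².

ΔF = 2.70 W/m²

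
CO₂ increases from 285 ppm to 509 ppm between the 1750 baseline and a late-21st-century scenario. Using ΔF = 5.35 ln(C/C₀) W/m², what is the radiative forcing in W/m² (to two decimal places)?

ΔF = 3.10 W/m²

CO₂: 5.35 × ln(509/285) = 5.35 × ln(1.78596) = 5.35 × 0.57996 = 3.1028 W/m².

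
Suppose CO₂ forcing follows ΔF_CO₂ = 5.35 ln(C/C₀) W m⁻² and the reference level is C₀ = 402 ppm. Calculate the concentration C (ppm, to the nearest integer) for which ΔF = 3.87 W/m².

Set 5.35 ln(C/402) = 3.87, so ln(C/402) = 3.87/5.35 = 0.72336.
Then C/402 = e^0.72336 = 2.06135, giving C = 402 × 2.06135 = 828.66 ppm.

C ≈ 829 ppm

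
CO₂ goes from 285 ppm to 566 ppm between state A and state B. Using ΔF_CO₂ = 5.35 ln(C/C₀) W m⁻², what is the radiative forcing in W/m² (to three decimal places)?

ΔF = 3.671 W/m²

CO₂: 5.35 × ln(566/285) = 5.35 × ln(1.98596) = 5.35 × 0.68610 = 3.6706 W/m².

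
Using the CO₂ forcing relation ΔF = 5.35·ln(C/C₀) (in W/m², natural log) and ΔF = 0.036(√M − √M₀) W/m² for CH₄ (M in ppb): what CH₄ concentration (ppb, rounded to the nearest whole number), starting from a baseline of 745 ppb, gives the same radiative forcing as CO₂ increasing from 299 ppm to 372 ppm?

M ≈ 3571 ppb

CO₂ forcing: 5.35 × ln(372/299) = 5.35 × 0.218450 = 1.16871 W/m².
Set 0.036(√M − √745) = 1.16871: √M = 1.16871/0.036 + √745 = 32.4642 + 27.2947 = 59.7589.
M = (59.7589)² = 3571.13 ppb.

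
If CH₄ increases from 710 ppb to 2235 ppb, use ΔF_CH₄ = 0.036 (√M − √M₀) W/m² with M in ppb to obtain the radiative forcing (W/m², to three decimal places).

CH₄: 0.036 × (√2235 − √710) = 0.036 × (47.2758 − 26.6458) = 0.036 × 20.6300 = 0.7427 W/m².

ΔF = 0.743 W/m²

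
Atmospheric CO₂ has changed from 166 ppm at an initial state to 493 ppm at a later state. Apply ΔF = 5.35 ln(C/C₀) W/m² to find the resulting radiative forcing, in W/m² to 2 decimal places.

CO₂: 5.35 × ln(493/166) = 5.35 × ln(2.96988) = 5.35 × 1.08852 = 5.8236 W/m².

ΔF = 5.82 W/m²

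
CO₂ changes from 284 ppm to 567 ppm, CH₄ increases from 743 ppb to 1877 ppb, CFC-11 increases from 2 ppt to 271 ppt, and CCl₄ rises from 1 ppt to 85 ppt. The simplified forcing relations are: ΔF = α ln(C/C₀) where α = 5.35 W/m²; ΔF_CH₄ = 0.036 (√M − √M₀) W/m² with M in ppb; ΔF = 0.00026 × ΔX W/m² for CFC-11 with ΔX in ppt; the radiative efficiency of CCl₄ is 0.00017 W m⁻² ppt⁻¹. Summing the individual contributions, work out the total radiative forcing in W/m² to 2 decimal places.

ΔF = 4.36 W/m²

CO₂: 5.35 × ln(567/284) = 5.35 × ln(1.99648) = 5.35 × 0.69139 = 3.6989 W/m².
CH₄: 0.036 × (√1877 − √743) = 0.036 × (43.3244 − 27.2580) = 0.036 × 16.0664 = 0.5784 W/m².
CFC-11: ΔF = 0.00026 × (271 − 2) = 0.00026 × 269 = 0.0699 W/m².
CCl₄: ΔF = 0.00017 × (85 − 1) = 0.00017 × 84 = 0.0143 W/m².
Total ΔF = 3.6989 + 0.5784 + 0.0699 + 0.0143 = 4.3615 W/m².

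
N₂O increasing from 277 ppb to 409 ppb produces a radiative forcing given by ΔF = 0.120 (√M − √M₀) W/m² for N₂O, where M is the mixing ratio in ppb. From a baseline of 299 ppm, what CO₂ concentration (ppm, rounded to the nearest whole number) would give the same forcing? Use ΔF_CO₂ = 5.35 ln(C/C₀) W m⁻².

C ≈ 324 ppm

N₂O forcing: 0.120 × (√409 − √277) = 0.120 × (20.2237 − 16.6433) = 0.120 × 3.5804 = 0.42965 W/m².
Set 5.35 ln(C/299) = 0.42965: ln(C/299) = 0.42965/5.35 = 0.08031, so C = 299 × e^0.08031 = 299 × 1.08362 = 324.00 ppm.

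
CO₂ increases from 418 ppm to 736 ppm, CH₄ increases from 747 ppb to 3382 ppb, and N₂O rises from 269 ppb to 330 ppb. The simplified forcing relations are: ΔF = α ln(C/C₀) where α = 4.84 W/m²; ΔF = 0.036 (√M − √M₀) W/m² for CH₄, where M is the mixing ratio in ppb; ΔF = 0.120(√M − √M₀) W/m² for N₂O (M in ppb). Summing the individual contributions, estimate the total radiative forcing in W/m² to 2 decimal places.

CO₂: 4.84 × ln(736/418) = 4.84 × ln(1.76077) = 4.84 × 0.56575 = 2.7382 W/m².
CH₄: 0.036 × (√3382 − √747) = 0.036 × (58.1550 − 27.3313) = 0.036 × 30.8237 = 1.1097 W/m².
N₂O: 0.120 × (√330 − √269) = 0.120 × (18.1659 − 16.4012) = 0.120 × 1.7647 = 0.2118 W/m².
Total ΔF = 2.7382 + 1.1097 + 0.2118 = 4.0597 W/m².

ΔF = 4.06 W/m²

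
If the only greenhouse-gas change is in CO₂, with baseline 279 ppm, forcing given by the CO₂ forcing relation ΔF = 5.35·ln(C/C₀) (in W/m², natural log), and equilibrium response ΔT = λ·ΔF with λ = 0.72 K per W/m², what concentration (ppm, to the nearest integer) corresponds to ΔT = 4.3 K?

Required forcing: ΔF = ΔT/λ = 4.3/0.72 = 5.9722 W/m².
Then ln(C/279) = ΔF/5.35 = 5.9722/5.35 = 1.11630.
So C = 279 × e^1.11630 = 279 × 3.05354 = 851.94 ppm.

C ≈ 852 ppm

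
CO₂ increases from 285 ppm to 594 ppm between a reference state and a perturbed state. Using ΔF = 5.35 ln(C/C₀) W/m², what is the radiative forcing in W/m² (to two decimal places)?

ΔF = 3.93 W/m²

CO₂: 5.35 × ln(594/285) = 5.35 × ln(2.08421) = 5.35 × 0.73439 = 3.9290 W/m².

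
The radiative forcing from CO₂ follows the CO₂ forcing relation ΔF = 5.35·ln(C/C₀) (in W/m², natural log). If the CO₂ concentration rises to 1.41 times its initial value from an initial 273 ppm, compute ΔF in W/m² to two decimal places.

ΔF = 5.35 × ln(1.41) = 5.35 × 0.34359 = 1.8382 W/m².

ΔF = 1.84 W/m²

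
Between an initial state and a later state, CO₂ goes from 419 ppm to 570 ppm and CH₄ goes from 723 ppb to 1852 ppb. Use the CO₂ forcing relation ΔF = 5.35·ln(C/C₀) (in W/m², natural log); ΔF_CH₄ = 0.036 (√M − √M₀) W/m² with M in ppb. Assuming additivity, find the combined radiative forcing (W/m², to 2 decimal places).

CO₂: 5.35 × ln(570/419) = 5.35 × ln(1.36038) = 5.35 × 0.30776 = 1.6465 W/m².
CH₄: 0.036 × (√1852 − √723) = 0.036 × (43.0349 − 26.8887) = 0.036 × 16.1462 = 0.5813 W/m².
Total ΔF = 1.6465 + 0.5813 = 2.2278 W/m².

ΔF = 2.23 W/m²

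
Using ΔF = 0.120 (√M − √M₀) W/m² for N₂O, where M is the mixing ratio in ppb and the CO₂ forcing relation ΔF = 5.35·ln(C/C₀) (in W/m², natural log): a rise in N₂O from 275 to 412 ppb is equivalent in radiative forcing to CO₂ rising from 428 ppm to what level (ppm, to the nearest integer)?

N₂O forcing: 0.120 × (√412 − √275) = 0.120 × (20.2978 − 16.5831) = 0.120 × 3.7147 = 0.44576 W/m².
Set 5.35 ln(C/428) = 0.44576: ln(C/428) = 0.44576/5.35 = 0.08332, so C = 428 × e^0.08332 = 428 × 1.08689 = 465.19 ppm.

C ≈ 465 ppm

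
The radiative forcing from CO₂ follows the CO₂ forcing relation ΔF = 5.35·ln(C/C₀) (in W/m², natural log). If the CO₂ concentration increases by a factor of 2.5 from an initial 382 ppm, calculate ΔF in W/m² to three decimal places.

ΔF = 4.902 W/m²

ΔF = 5.35 × ln(2.5) = 5.35 × 0.91629 = 4.9022 W/m².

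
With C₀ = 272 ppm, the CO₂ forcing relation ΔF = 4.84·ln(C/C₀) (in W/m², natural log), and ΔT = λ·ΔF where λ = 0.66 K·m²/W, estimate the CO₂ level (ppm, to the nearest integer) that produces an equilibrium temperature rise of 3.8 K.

Required forcing: ΔF = ΔT/λ = 3.8/0.66 = 5.7576 W/m².
Then ln(C/272) = ΔF/4.84 = 5.7576/4.84 = 1.18959.
So C = 272 × e^1.18959 = 272 × 3.28573 = 893.72 ppm.

C ≈ 894 ppm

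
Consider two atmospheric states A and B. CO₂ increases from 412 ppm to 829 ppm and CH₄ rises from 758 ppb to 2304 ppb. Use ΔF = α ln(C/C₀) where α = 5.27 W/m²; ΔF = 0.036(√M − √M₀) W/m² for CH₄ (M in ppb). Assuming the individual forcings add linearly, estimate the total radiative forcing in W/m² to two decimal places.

ΔF = 4.42 W/m²

CO₂: 5.27 × ln(829/412) = 5.27 × ln(2.01214) = 5.27 × 0.69920 = 3.6848 W/m².
CH₄: 0.036 × (√2304 − √758) = 0.036 × (48.0000 − 27.5318) = 0.036 × 20.4682 = 0.7369 W/m².
Total ΔF = 3.6848 + 0.7369 = 4.4217 W/m².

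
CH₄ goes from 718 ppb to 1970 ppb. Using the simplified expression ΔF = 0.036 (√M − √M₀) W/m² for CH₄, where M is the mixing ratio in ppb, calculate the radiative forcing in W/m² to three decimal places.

ΔF = 0.633 W/m²

CH₄: 0.036 × (√1970 − √718) = 0.036 × (44.3847 − 26.7955) = 0.036 × 17.5892 = 0.6332 W/m².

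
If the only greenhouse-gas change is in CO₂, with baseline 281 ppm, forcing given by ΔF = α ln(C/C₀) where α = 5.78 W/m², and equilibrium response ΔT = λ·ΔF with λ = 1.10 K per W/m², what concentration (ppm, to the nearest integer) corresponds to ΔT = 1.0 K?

Required forcing: ΔF = ΔT/λ = 1.0/1.10 = 0.9091 W/m².
Then ln(C/281) = ΔF/5.78 = 0.9091/5.78 = 0.15728.
So C = 281 × e^0.15728 = 281 × 1.17032 = 328.86 ppm.

C ≈ 329 ppm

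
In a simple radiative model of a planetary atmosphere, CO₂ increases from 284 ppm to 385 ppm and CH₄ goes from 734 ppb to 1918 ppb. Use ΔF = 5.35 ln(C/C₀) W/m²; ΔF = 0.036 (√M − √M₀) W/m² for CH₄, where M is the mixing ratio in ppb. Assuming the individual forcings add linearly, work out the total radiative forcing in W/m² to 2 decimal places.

ΔF = 2.23 W/m²

CO₂: 5.35 × ln(385/284) = 5.35 × ln(1.35563) = 5.35 × 0.30427 = 1.6278 W/m².
CH₄: 0.036 × (√1918 − √734) = 0.036 × (43.7950 − 27.0924) = 0.036 × 16.7026 = 0.6013 W/m².
Total ΔF = 1.6278 + 0.6013 = 2.2291 W/m².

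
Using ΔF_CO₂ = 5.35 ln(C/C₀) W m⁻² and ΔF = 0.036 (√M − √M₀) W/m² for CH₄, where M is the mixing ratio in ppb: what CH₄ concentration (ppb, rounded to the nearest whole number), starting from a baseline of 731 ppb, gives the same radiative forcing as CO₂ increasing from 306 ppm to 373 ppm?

M ≈ 3188 ppb

CO₂ forcing: 5.35 × ln(373/306) = 5.35 × 0.197993 = 1.05926 W/m².
Set 0.036(√M − √731) = 1.05926: √M = 1.05926/0.036 + √731 = 29.4239 + 27.0370 = 56.4609.
M = (56.4609)² = 3187.83 ppb.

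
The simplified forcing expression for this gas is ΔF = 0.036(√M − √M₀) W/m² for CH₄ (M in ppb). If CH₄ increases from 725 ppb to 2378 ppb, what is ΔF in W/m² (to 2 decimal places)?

CH₄: 0.036 × (√2378 − √725) = 0.036 × (48.7647 − 26.9258) = 0.036 × 21.8389 = 0.7862 W/m².

ΔF = 0.79 W/m²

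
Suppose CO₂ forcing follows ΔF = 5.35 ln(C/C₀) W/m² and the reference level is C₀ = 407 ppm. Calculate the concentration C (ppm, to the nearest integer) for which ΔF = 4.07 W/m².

C ≈ 871 ppm

Set 5.35 ln(C/407) = 4.07, so ln(C/407) = 4.07/5.35 = 0.76075.
Then C/407 = e^0.76075 = 2.13988, giving C = 407 × 2.13988 = 870.93 ppm.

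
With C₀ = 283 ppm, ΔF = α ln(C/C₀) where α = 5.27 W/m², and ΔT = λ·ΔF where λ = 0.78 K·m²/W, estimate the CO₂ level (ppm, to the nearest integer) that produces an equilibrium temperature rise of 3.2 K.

C ≈ 616 ppm

Required forcing: ΔF = ΔT/λ = 3.2/0.78 = 4.1026 W/m².
Then ln(C/283) = ΔF/5.27 = 4.1026/5.27 = 0.77848.
So C = 283 × e^0.77848 = 283 × 2.17816 = 616.42 ppm.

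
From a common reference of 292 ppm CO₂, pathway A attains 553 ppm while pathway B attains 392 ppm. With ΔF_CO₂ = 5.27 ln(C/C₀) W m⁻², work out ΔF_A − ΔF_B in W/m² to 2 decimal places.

ΔF_A = 5.27 ln(553/292) = 5.27 × 0.63860 = 3.3654 W/m².
ΔF_B = 5.27 ln(392/292) = 5.27 × 0.29451 = 1.5521 W/m².
Difference: 3.3654 − 1.5521 = 1.8133 W/m².

ΔF_A − ΔF_B = 1.81 W/m²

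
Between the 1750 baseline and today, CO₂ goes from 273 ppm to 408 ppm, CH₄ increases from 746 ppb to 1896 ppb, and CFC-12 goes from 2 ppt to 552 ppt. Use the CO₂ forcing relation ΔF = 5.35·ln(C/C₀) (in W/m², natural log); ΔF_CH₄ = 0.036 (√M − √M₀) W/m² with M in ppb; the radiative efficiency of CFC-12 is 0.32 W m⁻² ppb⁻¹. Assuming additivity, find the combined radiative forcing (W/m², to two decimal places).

ΔF = 2.91 W/m²

CO₂: 5.35 × ln(408/273) = 5.35 × ln(1.49451) = 5.35 × 0.40180 = 2.1496 W/m².
CH₄: 0.036 × (√1896 − √746) = 0.036 × (43.5431 − 27.3130) = 0.036 × 16.2301 = 0.5843 W/m².
CFC-12: Δ = 552 − 2 = 550 ppt = 0.550 ppb; ΔF = 0.32 × 0.550 = 0.1760 W/m².
Total ΔF = 2.1496 + 0.5843 + 0.1760 = 2.9099 W/m².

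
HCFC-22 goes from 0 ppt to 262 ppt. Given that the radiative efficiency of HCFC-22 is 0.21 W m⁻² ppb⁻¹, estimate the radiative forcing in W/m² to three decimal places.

ΔF = 0.055 W/m²

HCFC-22: Δ = 262 − 0 = 262 ppt = 0.262 ppb; ΔF = 0.21 × 0.262 = 0.0550 W/m².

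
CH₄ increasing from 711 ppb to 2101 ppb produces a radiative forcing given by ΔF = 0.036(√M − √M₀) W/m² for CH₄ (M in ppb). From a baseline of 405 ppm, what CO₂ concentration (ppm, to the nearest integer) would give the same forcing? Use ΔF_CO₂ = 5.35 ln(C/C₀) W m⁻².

C ≈ 461 ppm

CH₄ forcing: 0.036 × (√2101 − √711) = 0.036 × (45.8367 − 26.6646) = 0.036 × 19.1721 = 0.69020 W/m².
Set 5.35 ln(C/405) = 0.69020: ln(C/405) = 0.69020/5.35 = 0.12901, so C = 405 × e^0.12901 = 405 × 1.13770 = 460.77 ppm.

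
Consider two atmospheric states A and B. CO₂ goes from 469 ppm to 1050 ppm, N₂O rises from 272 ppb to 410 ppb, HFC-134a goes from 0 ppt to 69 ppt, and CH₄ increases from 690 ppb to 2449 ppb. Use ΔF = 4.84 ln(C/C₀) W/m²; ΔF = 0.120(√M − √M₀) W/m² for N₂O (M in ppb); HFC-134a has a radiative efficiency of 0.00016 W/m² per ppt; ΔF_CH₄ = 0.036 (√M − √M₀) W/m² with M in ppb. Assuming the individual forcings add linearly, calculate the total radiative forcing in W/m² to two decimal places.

ΔF = 5.20 W/m²

CO₂: 4.84 × ln(1050/469) = 4.84 × ln(2.23881) = 4.84 × 0.80594 = 3.9007 W/m².
N₂O: 0.120 × (√410 − √272) = 0.120 × (20.2485 − 16.4924) = 0.120 × 3.7561 = 0.4507 W/m².
HFC-134a: ΔF = 0.00016 × (69 − 0) = 0.00016 × 69 = 0.0110 W/m².
CH₄: 0.036 × (√2449 − √690) = 0.036 × (49.4874 − 26.2679) = 0.036 × 23.2195 = 0.8359 W/m².
Total ΔF = 3.9007 + 0.4507 + 0.0110 + 0.8359 = 5.1983 W/m².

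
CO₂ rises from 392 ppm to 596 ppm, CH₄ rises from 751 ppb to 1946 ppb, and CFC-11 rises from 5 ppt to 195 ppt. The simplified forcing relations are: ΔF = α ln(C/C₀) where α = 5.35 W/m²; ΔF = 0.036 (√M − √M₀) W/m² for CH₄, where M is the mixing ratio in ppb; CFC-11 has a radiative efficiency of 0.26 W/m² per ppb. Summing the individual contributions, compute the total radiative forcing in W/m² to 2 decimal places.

CO₂: 5.35 × ln(596/392) = 5.35 × ln(1.52041) = 5.35 × 0.41898 = 2.2415 W/m².
CH₄: 0.036 × (√1946 − √751) = 0.036 × (44.1135 − 27.4044) = 0.036 × 16.7091 = 0.6015 W/m².
CFC-11: Δ = 195 − 5 = 190 ppt = 0.190 ppb; ΔF = 0.26 × 0.190 = 0.0494 W/m².
Total ΔF = 2.2415 + 0.6015 + 0.0494 = 2.8924 W/m².

ΔF = 2.89 W/m²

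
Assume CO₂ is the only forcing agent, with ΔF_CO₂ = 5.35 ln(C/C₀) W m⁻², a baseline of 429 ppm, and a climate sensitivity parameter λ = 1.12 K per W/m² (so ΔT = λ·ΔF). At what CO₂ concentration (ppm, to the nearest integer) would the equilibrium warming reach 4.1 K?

C ≈ 850 ppm

Required forcing: ΔF = ΔT/λ = 4.1/1.12 = 3.6607 W/m².
Then ln(C/429) = ΔF/5.35 = 3.6607/5.35 = 0.68424.
So C = 429 × e^0.68424 = 429 × 1.98226 = 850.39 ppm.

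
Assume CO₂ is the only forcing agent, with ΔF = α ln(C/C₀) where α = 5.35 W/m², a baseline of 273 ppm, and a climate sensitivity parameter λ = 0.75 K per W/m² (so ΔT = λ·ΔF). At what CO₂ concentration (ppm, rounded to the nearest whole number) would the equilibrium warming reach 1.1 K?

Required forcing: ΔF = ΔT/λ = 1.1/0.75 = 1.4667 W/m².
Then ln(C/273) = ΔF/5.35 = 1.4667/5.35 = 0.27415.
So C = 273 × e^0.27415 = 273 × 1.31541 = 359.11 ppm.

C ≈ 359 ppm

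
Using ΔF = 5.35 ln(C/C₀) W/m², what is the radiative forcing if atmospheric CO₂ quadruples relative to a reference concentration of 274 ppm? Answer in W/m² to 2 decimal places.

ΔF = 5.35 × ln(4) = 5.35 × 1.38629 = 7.4167 W/m².

ΔF = 7.42 W/m²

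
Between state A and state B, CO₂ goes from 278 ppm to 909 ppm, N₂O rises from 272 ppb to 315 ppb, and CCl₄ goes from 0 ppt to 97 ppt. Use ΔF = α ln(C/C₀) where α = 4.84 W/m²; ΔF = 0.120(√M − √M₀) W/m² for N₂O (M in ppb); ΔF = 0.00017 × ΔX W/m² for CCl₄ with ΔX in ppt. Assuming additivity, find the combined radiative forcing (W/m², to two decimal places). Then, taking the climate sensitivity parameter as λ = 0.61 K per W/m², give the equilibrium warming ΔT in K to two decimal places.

ΔF = 5.90 W/m²; ΔT = 3.60 K

CO₂: 4.84 × ln(909/278) = 4.84 × ln(3.26978) = 4.84 × 1.18472 = 5.7340 W/m².
N₂O: 0.120 × (√315 − √272) = 0.120 × (17.7482 − 16.4924) = 0.120 × 1.2558 = 0.1507 W/m².
CCl₄: ΔF = 0.00017 × (97 − 0) = 0.00017 × 97 = 0.0165 W/m².
Total ΔF = 5.7340 + 0.1507 + 0.0165 = 5.9012 W/m².
ΔT = λ ΔF = 0.61 × 5.90 = 3.5990 K.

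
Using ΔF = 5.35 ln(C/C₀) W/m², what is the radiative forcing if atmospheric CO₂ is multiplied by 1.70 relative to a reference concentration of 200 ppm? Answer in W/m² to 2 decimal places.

ΔF = 5.35 × ln(1.70) = 5.35 × 0.53063 = 2.8389 W/m².

ΔF = 2.84 W/m²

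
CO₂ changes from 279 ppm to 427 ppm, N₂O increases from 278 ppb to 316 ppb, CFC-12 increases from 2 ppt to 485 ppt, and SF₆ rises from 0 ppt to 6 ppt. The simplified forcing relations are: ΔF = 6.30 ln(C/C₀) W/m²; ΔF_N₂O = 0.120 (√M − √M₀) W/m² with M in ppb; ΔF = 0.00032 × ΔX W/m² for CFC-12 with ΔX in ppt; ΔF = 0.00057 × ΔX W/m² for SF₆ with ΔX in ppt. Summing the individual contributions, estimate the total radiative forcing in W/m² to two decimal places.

CO₂: 6.30 × ln(427/279) = 6.30 × ln(1.53047) = 6.30 × 0.42557 = 2.6811 W/m².
N₂O: 0.120 × (√316 − √278) = 0.120 × (17.7764 − 16.6733) = 0.120 × 1.1031 = 0.1324 W/m².
CFC-12: ΔF = 0.00032 × (485 − 2) = 0.00032 × 483 = 0.1546 W/m².
SF₆: ΔF = 0.00057 × (6 − 0) = 0.00057 × 6 = 0.0034 W/m².
Total ΔF = 2.6811 + 0.1324 + 0.1546 + 0.0034 = 2.9715 W/m².

ΔF = 2.97 W/m²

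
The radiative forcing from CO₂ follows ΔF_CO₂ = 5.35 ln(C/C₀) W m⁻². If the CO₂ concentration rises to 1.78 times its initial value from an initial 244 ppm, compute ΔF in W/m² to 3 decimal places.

Because the forcing depends only on the ratio C/C₀, the initial concentration does not enter.
ΔF = 5.35 × ln(1.78) = 5.35 × 0.57661 = 3.0849 W/m².

ΔF = 3.085 W/m²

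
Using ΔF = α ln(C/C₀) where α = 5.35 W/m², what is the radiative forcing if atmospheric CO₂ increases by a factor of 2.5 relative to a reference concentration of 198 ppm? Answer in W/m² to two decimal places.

ΔF = 4.90 W/m²

ΔF = 5.35 × ln(2.5) = 5.35 × 0.91629 = 4.9022 W/m².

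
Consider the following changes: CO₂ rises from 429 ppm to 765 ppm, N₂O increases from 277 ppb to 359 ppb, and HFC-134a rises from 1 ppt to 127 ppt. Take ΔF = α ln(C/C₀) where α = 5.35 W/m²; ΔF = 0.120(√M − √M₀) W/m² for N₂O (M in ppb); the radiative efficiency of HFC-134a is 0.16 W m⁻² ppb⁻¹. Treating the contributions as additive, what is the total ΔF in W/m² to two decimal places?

CO₂: 5.35 × ln(765/429) = 5.35 × ln(1.78322) = 5.35 × 0.57842 = 3.0945 W/m².
N₂O: 0.120 × (√359 − √277) = 0.120 × (18.9473 − 16.6433) = 0.120 × 2.3040 = 0.2765 W/m².
HFC-134a: Δ = 127 − 1 = 126 ppt = 0.126 ppb; ΔF = 0.16 × 0.126 = 0.0202 W/m².
Total ΔF = 3.0945 + 0.2765 + 0.0202 = 3.3912 W/m².

ΔF = 3.39 W/m²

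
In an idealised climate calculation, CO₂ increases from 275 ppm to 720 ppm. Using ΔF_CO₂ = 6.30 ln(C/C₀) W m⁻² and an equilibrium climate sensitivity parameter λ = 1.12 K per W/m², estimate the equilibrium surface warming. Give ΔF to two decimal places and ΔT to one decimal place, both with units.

ΔF = 6.06 W/m²; ΔT = 6.8 K

CO₂: 6.30 × ln(720/275) = 6.30 × ln(2.61818) = 6.30 × 0.96248 = 6.0636 W/m².
ΔT = λ ΔF = 1.12 × 6.06 = 6.7872 K.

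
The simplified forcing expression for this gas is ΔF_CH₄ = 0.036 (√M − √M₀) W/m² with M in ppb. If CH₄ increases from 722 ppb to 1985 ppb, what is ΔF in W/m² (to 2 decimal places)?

CH₄: 0.036 × (√1985 − √722) = 0.036 × (44.5533 − 26.8701) = 0.036 × 17.6832 = 0.6366 W/m².

ΔF = 0.64 W/m²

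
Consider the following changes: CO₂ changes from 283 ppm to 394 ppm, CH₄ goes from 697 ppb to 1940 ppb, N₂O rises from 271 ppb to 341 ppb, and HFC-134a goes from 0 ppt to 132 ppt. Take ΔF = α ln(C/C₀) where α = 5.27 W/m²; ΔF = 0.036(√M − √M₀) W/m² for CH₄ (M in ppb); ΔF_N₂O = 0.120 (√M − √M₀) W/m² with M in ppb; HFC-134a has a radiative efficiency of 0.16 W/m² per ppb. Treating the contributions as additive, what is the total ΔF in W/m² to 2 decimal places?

CO₂: 5.27 × ln(394/283) = 5.27 × ln(1.39223) = 5.27 × 0.33091 = 1.7439 W/m².
CH₄: 0.036 × (√1940 − √697) = 0.036 × (44.0454 − 26.4008) = 0.036 × 17.6446 = 0.6352 W/m².
N₂O: 0.120 × (√341 − √271) = 0.120 × (18.4662 − 16.4621) = 0.120 × 2.0041 = 0.2405 W/m².
HFC-134a: Δ = 132 − 0 = 132 ppt = 0.132 ppb; ΔF = 0.16 × 0.132 = 0.0211 W/m².
Total ΔF = 1.7439 + 0.6352 + 0.2405 + 0.0211 = 2.6407 W/m².

ΔF = 2.64 W/m²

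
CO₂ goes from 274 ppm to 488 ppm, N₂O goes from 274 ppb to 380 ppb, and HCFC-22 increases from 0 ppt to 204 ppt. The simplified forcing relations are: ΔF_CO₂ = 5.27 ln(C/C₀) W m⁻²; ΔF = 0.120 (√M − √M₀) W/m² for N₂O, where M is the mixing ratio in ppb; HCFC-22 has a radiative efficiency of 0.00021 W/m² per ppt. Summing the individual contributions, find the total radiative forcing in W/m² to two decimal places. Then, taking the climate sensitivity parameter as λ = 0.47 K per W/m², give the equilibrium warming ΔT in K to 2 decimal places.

ΔF = 3.44 W/m²; ΔT = 1.62 K

CO₂: 5.27 × ln(488/274) = 5.27 × ln(1.78102) = 5.27 × 0.57719 = 3.0418 W/m².
N₂O: 0.120 × (√380 − √274) = 0.120 × (19.4936 − 16.5529) = 0.120 × 2.9407 = 0.3529 W/m².
HCFC-22: ΔF = 0.00021 × (204 − 0) = 0.00021 × 204 = 0.0428 W/m².
Total ΔF = 3.0418 + 0.3529 + 0.0428 = 3.4375 W/m².
ΔT = λ ΔF = 0.47 × 3.44 = 1.6168 K.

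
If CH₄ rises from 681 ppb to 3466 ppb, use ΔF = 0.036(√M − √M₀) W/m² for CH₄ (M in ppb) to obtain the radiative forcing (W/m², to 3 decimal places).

ΔF = 1.180 W/m²

CH₄: 0.036 × (√3466 − √681) = 0.036 × (58.8727 − 26.0960) = 0.036 × 32.7767 = 1.1800 W/m².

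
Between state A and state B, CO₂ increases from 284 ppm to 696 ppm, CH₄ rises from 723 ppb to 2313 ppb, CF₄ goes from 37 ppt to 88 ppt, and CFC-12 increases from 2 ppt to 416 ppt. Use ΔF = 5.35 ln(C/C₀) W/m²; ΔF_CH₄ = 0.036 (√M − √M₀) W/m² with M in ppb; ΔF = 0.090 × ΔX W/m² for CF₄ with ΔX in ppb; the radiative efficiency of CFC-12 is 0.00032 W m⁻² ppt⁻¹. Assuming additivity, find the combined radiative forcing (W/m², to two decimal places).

CO₂: 5.35 × ln(696/284) = 5.35 × ln(2.45070) = 5.35 × 0.89637 = 4.7956 W/m².
CH₄: 0.036 × (√2313 − √723) = 0.036 × (48.0937 − 26.8887) = 0.036 × 21.2050 = 0.7634 W/m².
CF₄: Δ = 88 − 37 = 51 ppt = 0.051 ppb; ΔF = 0.090 × 0.051 = 0.0046 W/m².
CFC-12: ΔF = 0.00032 × (416 − 2) = 0.00032 × 414 = 0.1325 W/m².
Total ΔF = 4.7956 + 0.7634 + 0.0046 + 0.1325 = 5.6961 W/m².

ΔF = 5.70 W/m²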